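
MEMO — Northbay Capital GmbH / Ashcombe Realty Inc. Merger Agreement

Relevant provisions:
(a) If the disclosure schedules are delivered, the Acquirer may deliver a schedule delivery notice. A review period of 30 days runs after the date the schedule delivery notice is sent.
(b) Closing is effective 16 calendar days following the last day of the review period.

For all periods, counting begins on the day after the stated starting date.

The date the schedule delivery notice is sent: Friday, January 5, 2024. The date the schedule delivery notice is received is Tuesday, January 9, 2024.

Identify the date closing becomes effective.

February 20, 2024

The last day of the review period: 30 calendar days after January 5, 2024 is February 4, 2024.
The date closing becomes effective: 16 calendar days after February 4, 2024 is February 20, 2024.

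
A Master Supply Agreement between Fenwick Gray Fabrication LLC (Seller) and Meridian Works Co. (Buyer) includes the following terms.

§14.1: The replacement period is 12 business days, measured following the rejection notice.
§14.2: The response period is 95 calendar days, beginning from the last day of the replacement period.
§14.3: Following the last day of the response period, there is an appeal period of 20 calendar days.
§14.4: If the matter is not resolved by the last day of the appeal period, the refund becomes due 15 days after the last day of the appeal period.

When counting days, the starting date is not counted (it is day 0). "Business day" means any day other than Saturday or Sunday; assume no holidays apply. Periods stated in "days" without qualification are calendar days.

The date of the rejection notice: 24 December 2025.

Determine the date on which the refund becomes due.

The last day of the replacement period: counting 12 business days from Wednesday, 24 December 2025 (Dec 25, Dec 26, Dec 29, Dec 30, …, Jan 7, Jan 8, Jan 9, skipping weekends) reaches Friday, 9 January 2026.
Adding 95 calendar days to 9 January 2026 gives 14 April 2026, which is the last day of the response period.
The last day of the appeal period: 20 calendar days after 14 April 2026 is 4 May 2026.
The date on which the refund becomes due: 15 calendar days after 4 May 2026 is 19 May 2026.

19 May 2026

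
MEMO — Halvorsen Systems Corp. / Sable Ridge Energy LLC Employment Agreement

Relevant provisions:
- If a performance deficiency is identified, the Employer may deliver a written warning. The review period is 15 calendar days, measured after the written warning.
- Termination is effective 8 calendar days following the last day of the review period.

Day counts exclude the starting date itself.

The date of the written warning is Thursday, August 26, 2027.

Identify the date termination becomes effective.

September 18, 2027

The last day of the review period: 15 calendar days after August 26, 2027 is September 10, 2027.
Adding 8 calendar days to September 10, 2027 gives September 18, 2027, which is the date termination becomes effective.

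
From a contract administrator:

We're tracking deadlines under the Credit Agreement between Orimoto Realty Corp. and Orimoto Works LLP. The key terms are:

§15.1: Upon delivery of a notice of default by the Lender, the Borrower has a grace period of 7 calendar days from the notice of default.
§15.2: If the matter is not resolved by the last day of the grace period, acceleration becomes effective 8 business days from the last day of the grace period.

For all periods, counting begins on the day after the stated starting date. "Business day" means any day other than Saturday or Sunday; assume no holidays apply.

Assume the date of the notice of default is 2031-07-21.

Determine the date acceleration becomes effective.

The last day of the grace period: 7 calendar days after 2031-07-21 is 2031-07-28.
The date acceleration becomes effective: 8 business days after Monday, 2031-07-28, skipping weekends — Jul 29, Jul 30, Jul 31, Aug 1, Aug 4, Aug 5, Aug 6, Aug 7 — lands on Thursday, 2031-08-07.

2031-08-07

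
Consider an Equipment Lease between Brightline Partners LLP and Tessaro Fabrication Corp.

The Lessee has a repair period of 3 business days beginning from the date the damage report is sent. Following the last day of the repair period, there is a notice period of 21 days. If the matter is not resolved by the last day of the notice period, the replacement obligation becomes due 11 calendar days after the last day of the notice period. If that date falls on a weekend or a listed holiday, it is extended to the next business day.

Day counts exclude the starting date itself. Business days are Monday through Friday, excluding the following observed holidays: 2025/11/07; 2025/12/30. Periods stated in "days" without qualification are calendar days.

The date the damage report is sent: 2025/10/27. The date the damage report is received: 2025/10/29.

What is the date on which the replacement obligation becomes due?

The last day of the repair period: counting 3 business days from Monday, 2025/10/27 (Oct 28, Oct 29, Oct 30, skipping weekends) reaches Thursday, 2025/10/30.
The last day of the notice period: 21 calendar days after 2025/10/30 is 2025/11/20.
Adding 11 calendar days to 2025/11/20 gives 2025/12/01, which is the date on which the replacement obligation becomes due. 2025/12/01 is a Monday and is not a listed holiday, so no roll-forward applies.

2025/12/01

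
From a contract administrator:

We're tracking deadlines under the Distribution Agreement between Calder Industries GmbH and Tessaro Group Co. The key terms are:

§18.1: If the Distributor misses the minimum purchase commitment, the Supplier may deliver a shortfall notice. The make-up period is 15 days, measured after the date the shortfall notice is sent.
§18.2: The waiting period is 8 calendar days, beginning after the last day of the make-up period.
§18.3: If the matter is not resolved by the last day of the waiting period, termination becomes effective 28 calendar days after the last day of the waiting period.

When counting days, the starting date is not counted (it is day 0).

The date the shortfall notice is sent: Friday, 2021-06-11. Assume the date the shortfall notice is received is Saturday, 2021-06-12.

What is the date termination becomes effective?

Adding 15 calendar days to 2021-06-11 gives 2021-06-26, which is the last day of the make-up period.
Adding 8 calendar days to 2021-06-26 gives 2021-07-04, which is the last day of the waiting period.
Adding 28 calendar days to 2021-07-04 gives 2021-08-01, which is the date termination becomes effective.

2021-08-01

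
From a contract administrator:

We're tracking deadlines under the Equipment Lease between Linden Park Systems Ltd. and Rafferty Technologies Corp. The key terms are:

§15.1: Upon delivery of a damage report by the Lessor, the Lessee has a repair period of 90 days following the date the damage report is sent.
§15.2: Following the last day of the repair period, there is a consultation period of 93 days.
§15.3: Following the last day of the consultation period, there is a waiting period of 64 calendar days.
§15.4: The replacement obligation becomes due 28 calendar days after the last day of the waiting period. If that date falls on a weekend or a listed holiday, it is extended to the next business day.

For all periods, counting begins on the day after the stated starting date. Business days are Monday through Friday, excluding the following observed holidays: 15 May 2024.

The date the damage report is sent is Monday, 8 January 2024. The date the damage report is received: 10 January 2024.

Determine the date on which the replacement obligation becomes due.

9 October 2024

The last day of the repair period: 8 January 2024 + 90 days = 7 April 2024.
The last day of the consultation period: 93 calendar days after 7 April 2024 is 9 July 2024.
Adding 64 calendar days to 9 July 2024 gives 11 September 2024, which is the last day of the waiting period.
The date on which the replacement obligation becomes due: 28 calendar days after 11 September 2024 is 9 October 2024. 9 October 2024 is a Wednesday and is not a listed holiday, so no roll-forward applies.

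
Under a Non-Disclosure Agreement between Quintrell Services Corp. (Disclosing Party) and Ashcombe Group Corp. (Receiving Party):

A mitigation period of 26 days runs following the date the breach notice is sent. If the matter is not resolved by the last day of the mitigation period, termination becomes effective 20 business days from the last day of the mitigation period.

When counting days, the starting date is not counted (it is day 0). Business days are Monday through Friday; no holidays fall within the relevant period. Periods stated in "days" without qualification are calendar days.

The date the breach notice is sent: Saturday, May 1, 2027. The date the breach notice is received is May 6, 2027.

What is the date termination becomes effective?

June 24, 2027

The last day of the mitigation period: 26 calendar days after May 1, 2027 is May 27, 2027.
From Thursday, May 27, 2027, 20 business days (May 28, May 31, Jun 1, Jun 2, …, Jun 22, Jun 23, Jun 24, skipping weekends) brings us to Thursday, June 24, 2027, which is the date termination becomes effective.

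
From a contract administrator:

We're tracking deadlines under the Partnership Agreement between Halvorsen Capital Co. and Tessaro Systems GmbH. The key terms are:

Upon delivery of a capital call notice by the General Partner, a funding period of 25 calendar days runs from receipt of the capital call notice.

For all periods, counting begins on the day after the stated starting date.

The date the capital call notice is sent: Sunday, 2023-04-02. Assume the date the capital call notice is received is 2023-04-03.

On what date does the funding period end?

The last day of the funding period: 25 calendar days after 2023-04-03 is 2023-04-28.

2023-04-28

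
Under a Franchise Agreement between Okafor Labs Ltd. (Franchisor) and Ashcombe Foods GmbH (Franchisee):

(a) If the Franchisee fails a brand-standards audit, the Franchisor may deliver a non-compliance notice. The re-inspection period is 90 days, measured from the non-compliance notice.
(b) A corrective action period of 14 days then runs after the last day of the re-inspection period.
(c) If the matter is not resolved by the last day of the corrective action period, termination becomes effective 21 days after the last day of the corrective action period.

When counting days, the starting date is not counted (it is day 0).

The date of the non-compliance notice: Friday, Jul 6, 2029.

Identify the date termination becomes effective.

Nov 8, 2029

The last day of the re-inspection period: 90 calendar days after Jul 6, 2029 is Oct 4, 2029.
Adding 14 calendar days to Oct 4, 2029 gives Oct 18, 2029, which is the last day of the corrective action period.
The date termination becomes effective: 21 calendar days after Oct 18, 2029 is Nov 8, 2029.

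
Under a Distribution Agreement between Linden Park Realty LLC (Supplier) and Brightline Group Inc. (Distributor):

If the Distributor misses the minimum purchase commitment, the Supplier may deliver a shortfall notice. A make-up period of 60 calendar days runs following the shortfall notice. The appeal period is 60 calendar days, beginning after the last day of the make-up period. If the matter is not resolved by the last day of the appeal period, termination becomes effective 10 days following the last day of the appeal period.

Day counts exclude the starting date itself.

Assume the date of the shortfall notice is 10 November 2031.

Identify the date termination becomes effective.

The last day of the make-up period: 10 November 2031 + 60 days = 9 January 2032.
The last day of the appeal period: 9 January 2032 + 60 days = 9 March 2032.
Adding 10 calendar days to 9 March 2032 gives 19 March 2032, which is the date termination becomes effective.

19 March 2032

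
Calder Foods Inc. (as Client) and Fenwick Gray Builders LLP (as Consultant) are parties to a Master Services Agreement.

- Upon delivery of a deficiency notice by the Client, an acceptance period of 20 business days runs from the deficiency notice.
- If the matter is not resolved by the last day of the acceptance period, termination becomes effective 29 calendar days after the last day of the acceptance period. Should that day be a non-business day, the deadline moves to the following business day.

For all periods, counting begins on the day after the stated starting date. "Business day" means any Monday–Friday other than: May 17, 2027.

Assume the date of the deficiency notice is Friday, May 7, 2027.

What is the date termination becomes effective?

The last day of the acceptance period: 20 business days after Friday, May 7, 2027, skipping weekends and the listed holiday on May 17 — May 10, May 11, May 12, May 13, …, Jun 3, Jun 4, Jun 7 — lands on Monday, Jun 7, 2027.
Adding 29 calendar days to Jun 7, 2027 gives Jul 6, 2027, which is the date termination becomes effective. Jul 6, 2027 is a Tuesday and is not a listed holiday, so no roll-forward applies.

Jul 6, 2027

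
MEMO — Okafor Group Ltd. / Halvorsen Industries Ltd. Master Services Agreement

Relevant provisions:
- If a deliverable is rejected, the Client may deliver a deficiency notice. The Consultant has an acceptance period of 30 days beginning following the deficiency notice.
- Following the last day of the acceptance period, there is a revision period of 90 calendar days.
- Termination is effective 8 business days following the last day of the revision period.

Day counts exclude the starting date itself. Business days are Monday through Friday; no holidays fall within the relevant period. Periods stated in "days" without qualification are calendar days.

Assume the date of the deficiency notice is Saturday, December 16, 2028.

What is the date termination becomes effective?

April 25, 2029

The last day of the acceptance period: 30 calendar days after December 16, 2028 is January 15, 2029.
The last day of the revision period: 90 calendar days after January 15, 2029 is April 15, 2029.
From Sunday, April 15, 2029, 8 business days (Apr 16, Apr 17, Apr 18, Apr 19, Apr 20, Apr 23, Apr 24, Apr 25, skipping weekends) brings us to Wednesday, April 25, 2029, which is the date termination becomes effective.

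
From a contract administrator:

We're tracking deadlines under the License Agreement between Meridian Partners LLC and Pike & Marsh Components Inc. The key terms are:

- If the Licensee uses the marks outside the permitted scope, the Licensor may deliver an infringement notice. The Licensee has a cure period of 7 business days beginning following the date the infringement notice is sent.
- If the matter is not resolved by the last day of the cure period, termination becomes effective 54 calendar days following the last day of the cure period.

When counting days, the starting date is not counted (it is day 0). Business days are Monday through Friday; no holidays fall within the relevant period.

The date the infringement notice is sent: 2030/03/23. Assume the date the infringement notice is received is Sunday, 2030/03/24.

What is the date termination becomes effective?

The last day of the cure period: 7 business days after Saturday, 2030/03/23, skipping weekends — Mar 25, Mar 26, Mar 27, Mar 28, Mar 29, Apr 1, Apr 2 — lands on Tuesday, 2030/04/02.
The date termination becomes effective: 54 calendar days after 2030/04/02 is 2030/05/26.

2030/05/26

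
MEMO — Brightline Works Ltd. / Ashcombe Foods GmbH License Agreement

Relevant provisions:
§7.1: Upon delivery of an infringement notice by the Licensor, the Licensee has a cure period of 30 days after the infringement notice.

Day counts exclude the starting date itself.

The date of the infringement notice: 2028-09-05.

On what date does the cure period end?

Adding 30 calendar days to 2028-09-05 gives 2028-10-05, which is the last day of the cure period.

2028-10-05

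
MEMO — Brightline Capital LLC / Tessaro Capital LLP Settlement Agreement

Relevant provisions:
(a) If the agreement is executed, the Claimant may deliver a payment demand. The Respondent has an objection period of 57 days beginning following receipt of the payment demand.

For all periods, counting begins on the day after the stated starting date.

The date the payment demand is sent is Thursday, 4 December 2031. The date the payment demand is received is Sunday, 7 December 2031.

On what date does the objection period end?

2 February 2032

Adding 57 calendar days to 7 December 2031 gives 2 February 2032, which is the last day of the objection period.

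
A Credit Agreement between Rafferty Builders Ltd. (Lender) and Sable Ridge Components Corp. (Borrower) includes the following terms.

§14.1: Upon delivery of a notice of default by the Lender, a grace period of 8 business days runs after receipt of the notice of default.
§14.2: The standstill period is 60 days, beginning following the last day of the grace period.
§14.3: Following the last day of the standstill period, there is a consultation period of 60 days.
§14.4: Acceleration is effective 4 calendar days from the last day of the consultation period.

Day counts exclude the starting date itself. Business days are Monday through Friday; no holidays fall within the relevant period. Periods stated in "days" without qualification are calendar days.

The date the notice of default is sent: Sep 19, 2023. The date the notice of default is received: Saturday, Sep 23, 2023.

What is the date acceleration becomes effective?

Feb 5, 2024

From Saturday, Sep 23, 2023, 8 business days (Sep 25, Sep 26, Sep 27, Sep 28, Sep 29, Oct 2, Oct 3, Oct 4, skipping weekends) brings us to Wednesday, Oct 4, 2023, which is the last day of the grace period.
The last day of the standstill period: 60 calendar days after Oct 4, 2023 is Dec 3, 2023.
The last day of the consultation period: 60 calendar days after Dec 3, 2023 is Feb 1, 2024.
Adding 4 calendar days to Feb 1, 2024 gives Feb 5, 2024, which is the date acceleration becomes effective.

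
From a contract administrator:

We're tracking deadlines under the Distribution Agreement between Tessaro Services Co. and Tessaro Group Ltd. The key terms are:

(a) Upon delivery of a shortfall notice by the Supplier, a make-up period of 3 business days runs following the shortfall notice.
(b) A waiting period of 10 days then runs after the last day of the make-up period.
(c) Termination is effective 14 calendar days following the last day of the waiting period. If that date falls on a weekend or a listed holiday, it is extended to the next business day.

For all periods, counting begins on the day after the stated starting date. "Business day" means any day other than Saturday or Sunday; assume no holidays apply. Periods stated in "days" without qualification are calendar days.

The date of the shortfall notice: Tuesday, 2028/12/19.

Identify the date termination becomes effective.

2029/01/15

The last day of the make-up period: counting 3 business days from Tuesday, 2028/12/19 (Dec 20, Dec 21, Dec 22, skipping weekends) reaches Friday, 2028/12/22.
Adding 10 calendar days to 2028/12/22 gives 2029/01/01, which is the last day of the waiting period.
The date termination becomes effective: 14 calendar days after 2029/01/01 is 2029/01/15. 2029/01/15 is a Monday, so no roll-forward applies.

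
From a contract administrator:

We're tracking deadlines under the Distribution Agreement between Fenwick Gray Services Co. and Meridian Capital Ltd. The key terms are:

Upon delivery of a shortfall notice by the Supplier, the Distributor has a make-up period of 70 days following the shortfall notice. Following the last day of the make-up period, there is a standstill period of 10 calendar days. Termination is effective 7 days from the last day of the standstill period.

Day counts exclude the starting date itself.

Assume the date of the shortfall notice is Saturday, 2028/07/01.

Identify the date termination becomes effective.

2028/09/26

The last day of the make-up period: 70 calendar days after 2028/07/01 is 2028/09/09.
The last day of the standstill period: 2028/09/09 + 10 days = 2028/09/19.
The date termination becomes effective: 2028/09/19 + 7 days = 2028/09/26.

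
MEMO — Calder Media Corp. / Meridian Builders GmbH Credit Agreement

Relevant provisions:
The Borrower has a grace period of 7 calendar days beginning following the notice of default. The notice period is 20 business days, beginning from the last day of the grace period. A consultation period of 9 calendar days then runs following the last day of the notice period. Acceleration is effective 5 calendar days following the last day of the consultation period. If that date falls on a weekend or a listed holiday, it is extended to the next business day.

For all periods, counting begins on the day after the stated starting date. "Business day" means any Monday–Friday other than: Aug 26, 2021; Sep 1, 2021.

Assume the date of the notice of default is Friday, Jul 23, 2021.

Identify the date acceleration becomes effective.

Adding 7 calendar days to Jul 23, 2021 gives Jul 30, 2021, which is the last day of the grace period.
From Friday, Jul 30, 2021, 20 business days (Aug 2, Aug 3, Aug 4, Aug 5, …, Aug 25, Aug 27, Aug 30, skipping weekends and the listed holiday on Aug 26) brings us to Monday, Aug 30, 2021, which is the last day of the notice period.
The last day of the consultation period: 9 calendar days after Aug 30, 2021 is Sep 8, 2021.
Adding 5 calendar days to Sep 8, 2021 gives Sep 13, 2021, which is the date acceleration becomes effective. Sep 13, 2021 is a Monday and is not a listed holiday, so no roll-forward applies.

Sep 13, 2021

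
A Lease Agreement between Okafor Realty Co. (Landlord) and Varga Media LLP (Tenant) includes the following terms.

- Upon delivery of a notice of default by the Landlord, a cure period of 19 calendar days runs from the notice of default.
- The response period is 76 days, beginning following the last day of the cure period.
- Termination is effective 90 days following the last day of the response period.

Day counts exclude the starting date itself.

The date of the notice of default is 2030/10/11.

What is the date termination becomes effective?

The last day of the cure period: 2030/10/11 + 19 days = 2030/10/30.
Adding 76 calendar days to 2030/10/30 gives 2031/01/14, which is the last day of the response period.
The date termination becomes effective: 2031/01/14 + 90 days = 2031/04/14.

2031/04/14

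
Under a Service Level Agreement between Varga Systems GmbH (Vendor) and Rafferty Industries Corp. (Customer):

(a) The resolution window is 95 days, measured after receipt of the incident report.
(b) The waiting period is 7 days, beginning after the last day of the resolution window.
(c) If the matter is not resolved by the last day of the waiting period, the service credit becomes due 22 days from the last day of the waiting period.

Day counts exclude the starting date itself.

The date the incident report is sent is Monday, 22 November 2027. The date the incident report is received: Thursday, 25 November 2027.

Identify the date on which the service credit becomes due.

The last day of the resolution window: 25 November 2027 + 95 days = 28 February 2028.
Adding 7 calendar days to 28 February 2028 gives 6 March 2028, which is the last day of the waiting period.
The date on which the service credit becomes due: 22 calendar days after 6 March 2028 is 28 March 2028.

28 March 2028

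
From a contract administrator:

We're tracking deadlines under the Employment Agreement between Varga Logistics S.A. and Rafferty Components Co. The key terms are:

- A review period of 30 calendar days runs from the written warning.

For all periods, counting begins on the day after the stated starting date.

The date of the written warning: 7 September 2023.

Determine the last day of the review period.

The last day of the review period: 30 calendar days after 7 September 2023 is 7 October 2023.

7 October 2023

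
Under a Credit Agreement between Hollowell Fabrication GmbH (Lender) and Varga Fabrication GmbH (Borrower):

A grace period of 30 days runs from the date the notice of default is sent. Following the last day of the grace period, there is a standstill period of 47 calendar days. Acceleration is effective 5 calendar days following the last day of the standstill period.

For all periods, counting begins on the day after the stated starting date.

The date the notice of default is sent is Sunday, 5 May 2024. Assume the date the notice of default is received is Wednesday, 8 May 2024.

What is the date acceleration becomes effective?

26 July 2024

The last day of the grace period: 5 May 2024 + 30 days = 4 June 2024.
Adding 47 calendar days to 4 June 2024 gives 21 July 2024, which is the last day of the standstill period.
The date acceleration becomes effective: 5 calendar days after 21 July 2024 is 26 July 2024.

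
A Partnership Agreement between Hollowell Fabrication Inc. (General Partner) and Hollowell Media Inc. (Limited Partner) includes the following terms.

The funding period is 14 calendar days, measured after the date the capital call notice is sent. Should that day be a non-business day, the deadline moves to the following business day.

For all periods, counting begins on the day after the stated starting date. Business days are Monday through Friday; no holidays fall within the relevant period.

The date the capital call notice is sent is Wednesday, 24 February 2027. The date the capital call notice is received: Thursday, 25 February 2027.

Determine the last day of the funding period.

10 March 2027

The last day of the funding period: 24 February 2027 + 14 days = 10 March 2027. 10 March 2027 is a Wednesday, so no roll-forward applies.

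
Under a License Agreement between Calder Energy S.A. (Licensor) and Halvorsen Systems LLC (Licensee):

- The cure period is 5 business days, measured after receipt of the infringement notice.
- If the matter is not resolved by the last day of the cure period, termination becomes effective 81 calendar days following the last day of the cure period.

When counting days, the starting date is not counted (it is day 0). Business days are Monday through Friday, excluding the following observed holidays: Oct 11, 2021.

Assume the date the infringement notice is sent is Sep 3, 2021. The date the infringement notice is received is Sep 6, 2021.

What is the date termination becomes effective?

The last day of the cure period: 5 business days after Monday, Sep 6, 2021, skipping weekends — Sep 7, Sep 8, Sep 9, Sep 10, Sep 13 — lands on Monday, Sep 13, 2021.
Adding 81 calendar days to Sep 13, 2021 gives Dec 3, 2021, which is the date termination becomes effective.

Dec 3, 2021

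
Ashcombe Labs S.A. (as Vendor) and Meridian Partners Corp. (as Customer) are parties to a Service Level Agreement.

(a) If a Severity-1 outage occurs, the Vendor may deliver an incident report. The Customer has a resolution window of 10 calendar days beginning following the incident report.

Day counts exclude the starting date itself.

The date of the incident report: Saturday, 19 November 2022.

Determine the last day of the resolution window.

The last day of the resolution window: 19 November 2022 + 10 days = 29 November 2022.

29 November 2022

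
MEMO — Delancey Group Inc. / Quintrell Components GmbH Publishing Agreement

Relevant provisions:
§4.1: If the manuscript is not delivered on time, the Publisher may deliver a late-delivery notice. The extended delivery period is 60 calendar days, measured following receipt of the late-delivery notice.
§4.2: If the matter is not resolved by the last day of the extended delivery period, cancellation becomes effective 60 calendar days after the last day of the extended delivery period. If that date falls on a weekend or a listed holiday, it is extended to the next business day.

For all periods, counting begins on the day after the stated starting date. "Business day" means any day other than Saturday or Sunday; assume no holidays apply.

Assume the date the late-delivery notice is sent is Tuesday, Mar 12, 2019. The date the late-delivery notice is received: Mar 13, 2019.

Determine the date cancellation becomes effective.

The last day of the extended delivery period: Mar 13, 2019 + 60 days = May 12, 2019.
The date cancellation becomes effective: May 12, 2019 + 60 days = Jul 11, 2019. Jul 11, 2019 is a Thursday, so no roll-forward applies.

Jul 11, 2019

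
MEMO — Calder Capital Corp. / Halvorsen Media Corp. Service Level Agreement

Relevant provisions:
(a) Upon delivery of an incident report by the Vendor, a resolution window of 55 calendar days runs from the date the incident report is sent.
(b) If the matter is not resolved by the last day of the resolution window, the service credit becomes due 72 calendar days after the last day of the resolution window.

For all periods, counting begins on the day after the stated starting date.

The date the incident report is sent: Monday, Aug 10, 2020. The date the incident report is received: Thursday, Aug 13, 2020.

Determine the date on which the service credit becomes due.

Dec 15, 2020

The last day of the resolution window: 55 calendar days after Aug 10, 2020 is Oct 4, 2020.
The date on which the service credit becomes due: Oct 4, 2020 + 72 days = Dec 15, 2020.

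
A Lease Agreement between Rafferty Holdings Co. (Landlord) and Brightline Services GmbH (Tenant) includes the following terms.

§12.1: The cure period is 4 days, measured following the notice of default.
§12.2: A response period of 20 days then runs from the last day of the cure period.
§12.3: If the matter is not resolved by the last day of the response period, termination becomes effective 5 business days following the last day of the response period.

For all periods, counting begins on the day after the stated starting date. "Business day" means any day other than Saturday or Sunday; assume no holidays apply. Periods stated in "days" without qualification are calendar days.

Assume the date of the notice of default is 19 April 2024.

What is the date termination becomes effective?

The last day of the cure period: 4 calendar days after 19 April 2024 is 23 April 2024.
Adding 20 calendar days to 23 April 2024 gives 13 May 2024, which is the last day of the response period.
From Monday, 13 May 2024, 5 business days (May 14, May 15, May 16, May 17, May 20, skipping weekends) brings us to Monday, 20 May 2024, which is the date termination becomes effective.

20 May 2024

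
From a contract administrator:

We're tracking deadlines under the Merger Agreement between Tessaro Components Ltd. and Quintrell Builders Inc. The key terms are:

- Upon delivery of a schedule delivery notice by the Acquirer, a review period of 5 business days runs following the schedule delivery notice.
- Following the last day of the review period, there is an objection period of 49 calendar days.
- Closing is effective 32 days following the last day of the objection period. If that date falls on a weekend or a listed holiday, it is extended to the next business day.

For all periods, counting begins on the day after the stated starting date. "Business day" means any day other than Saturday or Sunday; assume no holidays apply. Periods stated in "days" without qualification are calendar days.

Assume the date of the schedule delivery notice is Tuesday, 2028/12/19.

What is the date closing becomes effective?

The last day of the review period: 5 business days after Tuesday, 2028/12/19, skipping weekends — Dec 20, Dec 21, Dec 22, Dec 25, Dec 26 — lands on Tuesday, 2028/12/26.
The last day of the objection period: 49 calendar days after 2028/12/26 is 2029/02/13.
Adding 32 calendar days to 2029/02/13 gives 2029/03/17, which is the date closing becomes effective. That falls on a Saturday, so it rolls to the next business day, Monday, 2029/03/19.

2029/03/19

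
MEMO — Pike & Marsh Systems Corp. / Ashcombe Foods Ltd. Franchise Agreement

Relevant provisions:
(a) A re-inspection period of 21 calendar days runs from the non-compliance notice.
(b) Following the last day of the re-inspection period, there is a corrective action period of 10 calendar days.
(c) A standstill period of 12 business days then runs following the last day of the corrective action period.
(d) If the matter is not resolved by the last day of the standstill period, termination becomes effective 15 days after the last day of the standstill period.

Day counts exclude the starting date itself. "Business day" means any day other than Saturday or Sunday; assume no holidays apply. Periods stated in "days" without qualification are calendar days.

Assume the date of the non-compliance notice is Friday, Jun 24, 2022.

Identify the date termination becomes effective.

Aug 25, 2022

Adding 21 calendar days to Jun 24, 2022 gives Jul 15, 2022, which is the last day of the re-inspection period.
The last day of the corrective action period: Jul 15, 2022 + 10 days = Jul 25, 2022.
The last day of the standstill period: 12 business days after Monday, Jul 25, 2022, skipping weekends — Jul 26, Jul 27, Jul 28, Jul 29, …, Aug 8, Aug 9, Aug 10 — lands on Wednesday, Aug 10, 2022.
The date termination becomes effective: 15 calendar days after Aug 10, 2022 is Aug 25, 2022.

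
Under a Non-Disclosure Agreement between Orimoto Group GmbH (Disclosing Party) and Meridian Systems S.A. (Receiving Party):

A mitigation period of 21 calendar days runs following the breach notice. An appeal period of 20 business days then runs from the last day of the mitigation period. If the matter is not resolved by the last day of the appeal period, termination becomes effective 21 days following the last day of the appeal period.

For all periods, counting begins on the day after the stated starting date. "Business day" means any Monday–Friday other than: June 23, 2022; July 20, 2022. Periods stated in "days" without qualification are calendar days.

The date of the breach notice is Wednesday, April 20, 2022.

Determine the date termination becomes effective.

The last day of the mitigation period: April 20, 2022 + 21 days = May 11, 2022.
From Wednesday, May 11, 2022, 20 business days (May 12, May 13, May 16, May 17, …, Jun 6, Jun 7, Jun 8, skipping weekends) brings us to Wednesday, June 8, 2022, which is the last day of the appeal period.
The date termination becomes effective: 21 calendar days after June 8, 2022 is June 29, 2022.

June 29, 2022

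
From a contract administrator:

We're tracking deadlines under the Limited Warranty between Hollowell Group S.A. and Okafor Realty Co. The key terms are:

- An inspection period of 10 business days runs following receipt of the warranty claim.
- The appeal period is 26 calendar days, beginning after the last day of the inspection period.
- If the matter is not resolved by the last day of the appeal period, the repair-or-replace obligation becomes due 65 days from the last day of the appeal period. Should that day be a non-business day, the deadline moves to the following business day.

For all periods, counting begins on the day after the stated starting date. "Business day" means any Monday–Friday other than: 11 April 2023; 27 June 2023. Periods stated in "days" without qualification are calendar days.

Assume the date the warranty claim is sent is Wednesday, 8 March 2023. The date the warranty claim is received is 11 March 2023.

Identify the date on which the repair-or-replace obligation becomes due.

23 June 2023

From Saturday, 11 March 2023, 10 business days (Mar 13, Mar 14, Mar 15, Mar 16, Mar 17, Mar 20, Mar 21, Mar 22, Mar 23, Mar 24, skipping weekends) brings us to Friday, 24 March 2023, which is the last day of the inspection period.
The last day of the appeal period: 26 calendar days after 24 March 2023 is 19 April 2023.
The date on which the repair-or-replace obligation becomes due: 65 calendar days after 19 April 2023 is 23 June 2023. 23 June 2023 is a Friday and is not a listed holiday, so no roll-forward applies.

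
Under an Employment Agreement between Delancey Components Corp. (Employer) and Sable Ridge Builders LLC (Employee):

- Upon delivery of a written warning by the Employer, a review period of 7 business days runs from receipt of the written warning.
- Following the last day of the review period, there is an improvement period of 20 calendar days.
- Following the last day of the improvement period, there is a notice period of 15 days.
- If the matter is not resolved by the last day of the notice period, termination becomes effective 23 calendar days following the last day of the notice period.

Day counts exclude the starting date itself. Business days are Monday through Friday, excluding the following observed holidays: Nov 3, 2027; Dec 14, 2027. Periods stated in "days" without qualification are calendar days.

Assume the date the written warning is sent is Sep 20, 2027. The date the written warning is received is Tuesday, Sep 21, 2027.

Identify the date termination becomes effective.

From Tuesday, Sep 21, 2027, 7 business days (Sep 22, Sep 23, Sep 24, Sep 27, Sep 28, Sep 29, Sep 30, skipping weekends) brings us to Thursday, Sep 30, 2027, which is the last day of the review period.
The last day of the improvement period: 20 calendar days after Sep 30, 2027 is Oct 20, 2027.
The last day of the notice period: Oct 20, 2027 + 15 days = Nov 4, 2027.
Adding 23 calendar days to Nov 4, 2027 gives Nov 27, 2027, which is the date termination becomes effective.

Nov 27, 2027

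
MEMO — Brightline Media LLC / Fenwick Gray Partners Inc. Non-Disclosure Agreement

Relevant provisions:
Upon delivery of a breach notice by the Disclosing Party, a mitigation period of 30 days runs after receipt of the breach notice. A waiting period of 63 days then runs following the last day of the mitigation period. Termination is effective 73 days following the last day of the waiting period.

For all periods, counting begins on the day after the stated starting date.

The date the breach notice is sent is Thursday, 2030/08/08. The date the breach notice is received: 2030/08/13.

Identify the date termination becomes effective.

The last day of the mitigation period: 30 calendar days after 2030/08/13 is 2030/09/12.
Adding 63 calendar days to 2030/09/12 gives 2030/11/14, which is the last day of the waiting period.
Adding 73 calendar days to 2030/11/14 gives 2031/01/26, which is the date termination becomes effective.

2031/01/26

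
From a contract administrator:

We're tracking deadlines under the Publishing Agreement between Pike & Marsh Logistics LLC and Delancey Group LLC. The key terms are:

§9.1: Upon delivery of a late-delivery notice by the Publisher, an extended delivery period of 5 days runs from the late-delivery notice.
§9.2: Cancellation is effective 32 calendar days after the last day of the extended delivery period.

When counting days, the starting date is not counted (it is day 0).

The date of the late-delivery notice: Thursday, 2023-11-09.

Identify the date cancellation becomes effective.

2023-12-16

The last day of the extended delivery period: 2023-11-09 + 5 days = 2023-11-14.
The date cancellation becomes effective: 32 calendar days after 2023-11-14 is 2023-12-16.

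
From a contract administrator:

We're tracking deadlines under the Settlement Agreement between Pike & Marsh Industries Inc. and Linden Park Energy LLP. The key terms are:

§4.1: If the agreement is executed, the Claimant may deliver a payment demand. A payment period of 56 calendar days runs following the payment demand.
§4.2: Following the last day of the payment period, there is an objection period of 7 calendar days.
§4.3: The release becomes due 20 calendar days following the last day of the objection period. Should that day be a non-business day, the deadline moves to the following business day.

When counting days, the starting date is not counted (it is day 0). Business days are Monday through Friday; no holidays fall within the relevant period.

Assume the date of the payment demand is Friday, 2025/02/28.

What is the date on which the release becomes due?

2025/05/22

The last day of the payment period: 56 calendar days after 2025/02/28 is 2025/04/25.
Adding 7 calendar days to 2025/04/25 gives 2025/05/02, which is the last day of the objection period.
The date on which the release becomes due: 20 calendar days after 2025/05/02 is 2025/05/22. 2025/05/22 is a Thursday, so no roll-forward applies.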